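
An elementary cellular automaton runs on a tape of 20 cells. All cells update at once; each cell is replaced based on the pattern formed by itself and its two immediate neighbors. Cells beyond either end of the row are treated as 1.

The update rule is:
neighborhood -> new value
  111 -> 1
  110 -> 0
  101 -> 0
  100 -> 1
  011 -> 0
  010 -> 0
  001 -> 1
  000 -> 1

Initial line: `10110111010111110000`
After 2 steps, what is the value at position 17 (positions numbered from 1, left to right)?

0

00000010000011101111
11111101111101000111
position 17 holds 0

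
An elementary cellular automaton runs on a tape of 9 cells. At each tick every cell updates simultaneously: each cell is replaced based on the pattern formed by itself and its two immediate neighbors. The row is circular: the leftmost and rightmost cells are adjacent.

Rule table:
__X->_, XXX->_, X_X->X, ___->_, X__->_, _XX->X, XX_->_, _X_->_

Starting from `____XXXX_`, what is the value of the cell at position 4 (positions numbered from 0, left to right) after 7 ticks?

_

tick 1: ____X____
tick 2: _________
tick 3: _________  (fixed point — unchanged through tick 7)
position 4 holds _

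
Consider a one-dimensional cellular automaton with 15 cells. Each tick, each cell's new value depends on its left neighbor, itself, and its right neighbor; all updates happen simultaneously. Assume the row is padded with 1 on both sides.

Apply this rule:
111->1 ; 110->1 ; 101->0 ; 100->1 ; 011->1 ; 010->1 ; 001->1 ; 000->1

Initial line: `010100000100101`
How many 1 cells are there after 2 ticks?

010111111111101
010111111111101
count of 1: 12

12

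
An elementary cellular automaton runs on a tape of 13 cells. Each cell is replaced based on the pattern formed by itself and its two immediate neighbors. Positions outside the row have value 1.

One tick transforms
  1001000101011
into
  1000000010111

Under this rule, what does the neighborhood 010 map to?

At position 3 the neighborhood is 010; the next row has 0 there.

0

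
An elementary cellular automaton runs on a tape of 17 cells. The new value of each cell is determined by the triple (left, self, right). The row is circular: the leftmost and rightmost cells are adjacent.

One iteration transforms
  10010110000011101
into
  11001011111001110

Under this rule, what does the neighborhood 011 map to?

At position 5 the neighborhood is 011; the next row has 0 there.

0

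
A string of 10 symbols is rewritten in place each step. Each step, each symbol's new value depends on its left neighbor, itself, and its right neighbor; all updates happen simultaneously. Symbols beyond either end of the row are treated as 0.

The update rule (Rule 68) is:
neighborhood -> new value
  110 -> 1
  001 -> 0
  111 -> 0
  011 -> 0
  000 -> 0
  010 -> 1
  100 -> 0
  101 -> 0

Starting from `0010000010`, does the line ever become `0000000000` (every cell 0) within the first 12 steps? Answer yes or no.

no

0010000010  (fixed point — unchanged through step 12)
step 12 is 0010000010, still not uniform 0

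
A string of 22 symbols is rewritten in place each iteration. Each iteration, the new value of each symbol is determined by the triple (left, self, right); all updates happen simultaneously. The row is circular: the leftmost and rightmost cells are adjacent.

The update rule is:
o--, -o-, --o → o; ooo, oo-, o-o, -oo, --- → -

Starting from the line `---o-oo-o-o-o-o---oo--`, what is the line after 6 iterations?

--oo----o-o-o-oo-o--o-
-o--o--oo-o-o----ooooo
-oooooo---o-oo--o-----
o------o-oo---oooo----
oo----oo---o-o----o--o
--o--o--o-oo-oo--oooo-

--o--o--o-oo-oo--oooo-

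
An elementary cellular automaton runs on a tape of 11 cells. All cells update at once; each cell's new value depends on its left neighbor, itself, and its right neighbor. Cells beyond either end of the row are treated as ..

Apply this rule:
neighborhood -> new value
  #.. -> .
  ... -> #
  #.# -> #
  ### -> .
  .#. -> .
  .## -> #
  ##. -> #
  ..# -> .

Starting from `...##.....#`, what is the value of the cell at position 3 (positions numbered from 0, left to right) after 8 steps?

##.##.###..
#######.#.#
#.....##.#.
..###.###..
#.#.###.#.#
.#.##.##.#.
..#######..
#.#.....#.#
position 3 holds .

.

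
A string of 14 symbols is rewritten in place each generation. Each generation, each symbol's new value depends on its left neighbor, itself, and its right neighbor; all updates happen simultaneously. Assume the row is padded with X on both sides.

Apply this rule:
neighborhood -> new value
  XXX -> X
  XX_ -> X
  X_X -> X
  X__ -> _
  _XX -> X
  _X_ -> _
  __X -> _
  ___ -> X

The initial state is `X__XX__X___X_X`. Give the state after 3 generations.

generation 1: X__XX____X__XX
generation 2: X__XX_XX____XX
generation 3: X__XXXXX_XX_XX

X__XXXXX_XX_XX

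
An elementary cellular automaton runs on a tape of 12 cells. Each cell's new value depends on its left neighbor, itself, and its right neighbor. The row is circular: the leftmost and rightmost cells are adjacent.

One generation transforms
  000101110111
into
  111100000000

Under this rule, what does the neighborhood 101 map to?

0

At position 4 the neighborhood is 101; the next row has 0 there.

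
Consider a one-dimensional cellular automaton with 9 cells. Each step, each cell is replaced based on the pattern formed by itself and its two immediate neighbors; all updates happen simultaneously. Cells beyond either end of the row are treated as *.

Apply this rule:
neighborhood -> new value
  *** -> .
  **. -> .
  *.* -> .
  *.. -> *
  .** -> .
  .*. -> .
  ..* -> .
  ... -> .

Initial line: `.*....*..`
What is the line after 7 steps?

..*....*.
*..*.....
.*..*....
..*..*...
*..*..*..
.*..*..*.
..*..*...

..*..*...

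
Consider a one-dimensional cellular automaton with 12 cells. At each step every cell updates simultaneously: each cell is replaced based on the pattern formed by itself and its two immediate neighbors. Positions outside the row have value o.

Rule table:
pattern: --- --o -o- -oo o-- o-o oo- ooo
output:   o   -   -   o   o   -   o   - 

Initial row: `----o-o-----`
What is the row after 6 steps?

step 1: ooo----oooo-
step 2: --oooo-o--o-
step 3: o-o--o--o---
step 4: o--o--o--oo-
step 5: oo--o--o-oo-
step 6: -oo--o---oo-

-oo--o---oo-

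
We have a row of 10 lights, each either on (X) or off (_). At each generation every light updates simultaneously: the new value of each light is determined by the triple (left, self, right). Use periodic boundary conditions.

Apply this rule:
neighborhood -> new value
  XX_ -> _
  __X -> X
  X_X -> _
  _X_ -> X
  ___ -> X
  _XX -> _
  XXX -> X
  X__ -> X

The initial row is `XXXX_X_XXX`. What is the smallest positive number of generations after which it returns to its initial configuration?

XXX__X__XX
XX_XXXXX_X
X___XXX___
XXXX_X_XXX

4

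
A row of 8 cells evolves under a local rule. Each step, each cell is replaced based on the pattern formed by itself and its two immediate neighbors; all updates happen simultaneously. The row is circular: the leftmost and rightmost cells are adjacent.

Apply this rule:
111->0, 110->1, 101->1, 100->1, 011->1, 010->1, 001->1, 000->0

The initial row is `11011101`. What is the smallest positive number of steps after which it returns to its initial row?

2

01110111
11011101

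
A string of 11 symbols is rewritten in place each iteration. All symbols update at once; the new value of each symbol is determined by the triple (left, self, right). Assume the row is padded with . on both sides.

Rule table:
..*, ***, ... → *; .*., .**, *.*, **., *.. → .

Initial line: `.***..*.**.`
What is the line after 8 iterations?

...**..****

iteration 1: *.*..*.....
iteration 2: ....*..****
iteration 3: ****..*.**.
iteration 4: .**..*.....
iteration 5: *...*..****
iteration 6: ..**..*.**.
iteration 7: **...*.....
iteration 8: ...**..****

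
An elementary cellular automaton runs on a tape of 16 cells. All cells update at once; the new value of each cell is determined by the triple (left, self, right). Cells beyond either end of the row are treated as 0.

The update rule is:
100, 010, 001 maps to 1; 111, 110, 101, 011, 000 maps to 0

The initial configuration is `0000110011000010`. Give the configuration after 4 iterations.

1110010010001110

0001001100100111
0011110011111000
0100001100000100
1110010010001110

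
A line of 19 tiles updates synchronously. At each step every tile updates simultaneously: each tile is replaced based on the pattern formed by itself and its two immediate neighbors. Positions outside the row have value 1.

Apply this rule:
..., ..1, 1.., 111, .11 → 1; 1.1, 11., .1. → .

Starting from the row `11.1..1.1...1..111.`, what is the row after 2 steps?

1...11...111.1111..
.1111.11111..111.11

.1111.11111..111.11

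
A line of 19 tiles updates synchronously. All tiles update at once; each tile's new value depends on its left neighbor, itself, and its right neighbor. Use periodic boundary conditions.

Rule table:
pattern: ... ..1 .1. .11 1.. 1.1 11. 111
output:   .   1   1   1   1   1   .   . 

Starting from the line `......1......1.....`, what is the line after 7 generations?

generation 1: .....111....111....
generation 2: ....11..1..11..1...
generation 3: ...11.111111.1111..
generation 4: ..11.11.....11...1.
generation 5: .11.11.1...11.1.111
generation 6: 11.11.111.11.1111..
generation 7: 1.11.11..11.11...11

1.11.11..11.11...11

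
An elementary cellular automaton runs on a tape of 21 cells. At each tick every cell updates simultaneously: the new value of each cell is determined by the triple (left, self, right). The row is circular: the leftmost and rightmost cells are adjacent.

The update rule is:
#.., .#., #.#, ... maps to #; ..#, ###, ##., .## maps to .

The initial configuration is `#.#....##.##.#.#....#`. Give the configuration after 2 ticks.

......##.##........##

.#####...#..#######..
......##.##........##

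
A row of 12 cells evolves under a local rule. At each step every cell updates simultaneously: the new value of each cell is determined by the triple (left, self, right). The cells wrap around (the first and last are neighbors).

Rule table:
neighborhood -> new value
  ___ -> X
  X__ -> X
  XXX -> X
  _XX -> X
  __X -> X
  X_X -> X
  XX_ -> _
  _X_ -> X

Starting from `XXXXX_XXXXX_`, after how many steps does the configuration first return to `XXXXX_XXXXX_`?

step 1: XXXX_XXXXX_X
step 2: XXX_XXXXX_XX
step 3: XX_XXXXX_XXX
step 4: X_XXXXX_XXXX
step 5: _XXXXX_XXXXX
step 6: XXXXX_XXXXX_

6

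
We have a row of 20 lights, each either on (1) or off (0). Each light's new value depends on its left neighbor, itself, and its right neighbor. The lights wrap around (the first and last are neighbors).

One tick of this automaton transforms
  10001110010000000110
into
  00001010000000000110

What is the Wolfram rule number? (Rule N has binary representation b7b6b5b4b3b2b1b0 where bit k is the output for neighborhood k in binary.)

72

position 5: 111 → 0  (bit 7 = 0)
position 6: 110 → 1  (bit 6 = 1)
position 19: 101 → 0  (bit 5 = 0)
position 1: 100 → 0  (bit 4 = 0)
position 4: 011 → 1  (bit 3 = 1)
position 0: 010 → 0  (bit 2 = 0)
position 3: 001 → 0  (bit 1 = 0)
position 2: 000 → 0  (bit 0 = 0)
bits b7..b0 = 01001000 = 72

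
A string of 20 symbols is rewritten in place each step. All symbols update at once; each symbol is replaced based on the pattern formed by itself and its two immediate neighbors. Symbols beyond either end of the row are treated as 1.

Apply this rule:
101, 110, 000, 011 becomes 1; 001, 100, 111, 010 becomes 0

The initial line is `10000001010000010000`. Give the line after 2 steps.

step 1: 10111100100111000110
step 2: 11100100000101010111

11100100000101010111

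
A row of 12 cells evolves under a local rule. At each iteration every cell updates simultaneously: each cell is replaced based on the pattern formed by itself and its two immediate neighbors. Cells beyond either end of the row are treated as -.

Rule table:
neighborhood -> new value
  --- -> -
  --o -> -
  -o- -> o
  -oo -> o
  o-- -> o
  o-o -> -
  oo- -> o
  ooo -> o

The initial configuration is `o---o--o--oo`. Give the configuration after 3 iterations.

iteration 1: oo--oo-oo-oo
iteration 2: ooo-oo-oo-oo
iteration 3: ooo-oo-oo-oo

ooo-oo-oo-oo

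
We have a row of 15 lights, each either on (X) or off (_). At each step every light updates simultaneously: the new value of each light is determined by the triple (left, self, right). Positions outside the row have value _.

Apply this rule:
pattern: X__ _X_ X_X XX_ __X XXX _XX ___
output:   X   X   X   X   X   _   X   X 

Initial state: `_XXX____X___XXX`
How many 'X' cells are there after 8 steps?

7

XX_XXXXXXXXXX_X
XXXX________XXX
X__XXXXXXXXXX_X
XXXX________XXX  (repeats step 2; period 2)
step 8: XXXX________XXX
count of X: 7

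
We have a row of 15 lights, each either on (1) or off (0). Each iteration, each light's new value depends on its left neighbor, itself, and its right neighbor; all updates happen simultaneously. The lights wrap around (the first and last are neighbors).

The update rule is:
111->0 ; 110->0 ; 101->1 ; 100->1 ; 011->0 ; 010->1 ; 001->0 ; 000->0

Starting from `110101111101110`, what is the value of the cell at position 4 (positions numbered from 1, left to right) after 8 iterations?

0

001110000010001
100001000011001
010001100000100
011000010000110
000100011000001
100110000100001
010001000110000
011001100001000
position 4 holds 0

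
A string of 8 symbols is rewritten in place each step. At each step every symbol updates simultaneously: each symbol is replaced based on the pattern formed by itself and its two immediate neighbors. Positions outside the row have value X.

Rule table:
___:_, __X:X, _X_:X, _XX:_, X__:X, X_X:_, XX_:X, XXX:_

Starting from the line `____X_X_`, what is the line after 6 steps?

step 1: X__XX_X_
step 2: XXX_X_X_
step 3: __X_X_X_
step 4: XXX_X_X_  (repeats step 2; period 2)
step 6: XXX_X_X_

XXX_X_X_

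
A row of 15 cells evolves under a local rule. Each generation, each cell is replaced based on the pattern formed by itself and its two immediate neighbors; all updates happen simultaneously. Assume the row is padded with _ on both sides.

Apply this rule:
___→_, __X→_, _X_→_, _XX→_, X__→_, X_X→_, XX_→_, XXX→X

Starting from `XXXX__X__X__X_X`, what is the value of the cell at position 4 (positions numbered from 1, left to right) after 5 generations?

_

_XX____________
_______________
_______________  (fixed point — unchanged through generation 5)
position 4 holds _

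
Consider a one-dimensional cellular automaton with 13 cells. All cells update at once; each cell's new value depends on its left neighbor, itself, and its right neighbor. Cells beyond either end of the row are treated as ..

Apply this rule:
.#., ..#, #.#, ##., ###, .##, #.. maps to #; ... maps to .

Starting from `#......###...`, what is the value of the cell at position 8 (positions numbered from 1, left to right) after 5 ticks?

##....#####..
###..#######.
#############
#############  (fixed point — unchanged through tick 5)
position 8 holds #

#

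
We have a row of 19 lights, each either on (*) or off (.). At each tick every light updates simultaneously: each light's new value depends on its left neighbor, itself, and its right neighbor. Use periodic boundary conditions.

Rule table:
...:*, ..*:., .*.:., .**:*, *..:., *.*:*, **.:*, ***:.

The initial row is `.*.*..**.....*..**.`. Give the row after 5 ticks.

.***.**..*..*.***..

..*...**.***....**.
*...*.****.*.**.**.
..*..**..**.*******
.....**..****.....*
.***.**..*..*.***..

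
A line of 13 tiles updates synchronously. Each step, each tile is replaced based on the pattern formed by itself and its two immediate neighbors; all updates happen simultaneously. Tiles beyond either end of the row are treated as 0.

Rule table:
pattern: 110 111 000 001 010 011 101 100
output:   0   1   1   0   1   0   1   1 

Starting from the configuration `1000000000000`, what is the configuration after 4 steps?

1111111111111
0111111111110
0011111111101
1001111111011

1001111111011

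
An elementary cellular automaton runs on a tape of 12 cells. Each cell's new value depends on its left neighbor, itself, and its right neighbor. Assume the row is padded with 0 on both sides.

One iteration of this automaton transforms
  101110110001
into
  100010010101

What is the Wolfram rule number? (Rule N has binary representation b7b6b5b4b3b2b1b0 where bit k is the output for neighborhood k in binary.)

position 3: 111 → 0  (bit 7 = 0)
position 4: 110 → 1  (bit 6 = 1)
position 1: 101 → 0  (bit 5 = 0)
position 8: 100 → 0  (bit 4 = 0)
position 2: 011 → 0  (bit 3 = 0)
position 0: 010 → 1  (bit 2 = 1)
position 10: 001 → 0  (bit 1 = 0)
position 9: 000 → 1  (bit 0 = 1)
bits b7..b0 = 01000101 = 69

69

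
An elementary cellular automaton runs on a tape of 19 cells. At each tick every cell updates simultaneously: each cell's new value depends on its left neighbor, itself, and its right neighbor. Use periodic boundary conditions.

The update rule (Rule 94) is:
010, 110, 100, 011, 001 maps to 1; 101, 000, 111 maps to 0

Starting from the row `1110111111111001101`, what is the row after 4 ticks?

tick 1: 0010100000001111101
tick 2: 1110110000011000101
tick 3: 0010111000111101101
tick 4: 1110101101100101101

1110101101100101101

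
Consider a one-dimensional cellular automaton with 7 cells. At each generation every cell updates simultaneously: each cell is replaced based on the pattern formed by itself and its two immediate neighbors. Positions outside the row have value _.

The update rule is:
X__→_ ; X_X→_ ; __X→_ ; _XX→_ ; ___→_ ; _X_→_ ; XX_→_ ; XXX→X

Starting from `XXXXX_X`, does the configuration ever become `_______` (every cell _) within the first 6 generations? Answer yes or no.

_XXX___
__X____
_______
all cells are _ at generation 3

yes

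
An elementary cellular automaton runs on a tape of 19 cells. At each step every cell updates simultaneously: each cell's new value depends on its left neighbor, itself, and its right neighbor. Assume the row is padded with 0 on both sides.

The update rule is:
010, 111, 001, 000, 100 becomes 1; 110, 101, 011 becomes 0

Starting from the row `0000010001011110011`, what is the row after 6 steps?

0100001110011111111

step 1: 1111111111001101100
step 2: 0111111110110000011
step 3: 1011111100001111100
step 4: 1001111011110111011
step 5: 1110110001100010000
step 6: 0100001110011111111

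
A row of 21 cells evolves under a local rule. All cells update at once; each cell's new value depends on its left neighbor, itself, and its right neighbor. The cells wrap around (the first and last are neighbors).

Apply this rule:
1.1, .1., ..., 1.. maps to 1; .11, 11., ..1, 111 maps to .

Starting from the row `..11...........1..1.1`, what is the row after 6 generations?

1...........1..1....1

generation 1: 1...1111111111.11.111
generation 2: .11...........1..1...
generation 3: ...1111111111.11.1111
generation 4: 11...........1..1....
generation 5: ..1111111111.11.1111.
generation 6: 1...........1..1....1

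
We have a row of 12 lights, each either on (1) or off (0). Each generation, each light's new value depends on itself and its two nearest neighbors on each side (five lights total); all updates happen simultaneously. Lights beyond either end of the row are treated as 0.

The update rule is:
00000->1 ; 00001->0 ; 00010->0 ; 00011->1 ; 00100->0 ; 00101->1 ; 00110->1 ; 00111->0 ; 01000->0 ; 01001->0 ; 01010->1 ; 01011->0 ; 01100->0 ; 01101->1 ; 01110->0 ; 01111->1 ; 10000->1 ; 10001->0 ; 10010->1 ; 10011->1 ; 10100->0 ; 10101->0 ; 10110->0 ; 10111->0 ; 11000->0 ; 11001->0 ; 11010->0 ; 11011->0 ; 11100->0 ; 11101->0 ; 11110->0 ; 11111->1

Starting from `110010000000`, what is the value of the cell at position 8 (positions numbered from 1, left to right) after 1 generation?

1

generation 1: 100100111111
position 8 holds 1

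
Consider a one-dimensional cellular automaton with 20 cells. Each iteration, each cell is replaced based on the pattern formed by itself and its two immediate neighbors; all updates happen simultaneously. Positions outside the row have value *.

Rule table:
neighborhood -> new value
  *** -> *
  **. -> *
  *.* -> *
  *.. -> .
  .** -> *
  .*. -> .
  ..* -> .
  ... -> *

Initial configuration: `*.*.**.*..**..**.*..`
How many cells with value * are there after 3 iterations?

**.****...**..***...
*******.*.**..***.*.
********.***..****.*
count of *: 16

16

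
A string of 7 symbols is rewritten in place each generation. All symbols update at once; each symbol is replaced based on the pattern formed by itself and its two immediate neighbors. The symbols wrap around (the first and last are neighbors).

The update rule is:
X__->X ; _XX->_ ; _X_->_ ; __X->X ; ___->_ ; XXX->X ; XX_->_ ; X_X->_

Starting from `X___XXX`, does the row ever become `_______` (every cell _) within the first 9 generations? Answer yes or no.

yes

_X_X_XX
_______
all cells are _ at generation 2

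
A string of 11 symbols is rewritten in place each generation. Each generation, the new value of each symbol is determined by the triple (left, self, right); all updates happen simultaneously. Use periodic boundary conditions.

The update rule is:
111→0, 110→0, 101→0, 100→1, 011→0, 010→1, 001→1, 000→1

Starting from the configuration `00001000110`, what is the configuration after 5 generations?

11111111001

11111111001
00000000110
11111111001  (repeats generation 1; period 2)
generation 5: 11111111001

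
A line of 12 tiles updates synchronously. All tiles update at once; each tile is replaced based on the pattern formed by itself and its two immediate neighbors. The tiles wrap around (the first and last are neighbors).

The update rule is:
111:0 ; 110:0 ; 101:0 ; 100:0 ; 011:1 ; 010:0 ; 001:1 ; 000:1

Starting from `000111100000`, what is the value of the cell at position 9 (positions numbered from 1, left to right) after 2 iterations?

111100001111
000001111000
position 9 holds 1

1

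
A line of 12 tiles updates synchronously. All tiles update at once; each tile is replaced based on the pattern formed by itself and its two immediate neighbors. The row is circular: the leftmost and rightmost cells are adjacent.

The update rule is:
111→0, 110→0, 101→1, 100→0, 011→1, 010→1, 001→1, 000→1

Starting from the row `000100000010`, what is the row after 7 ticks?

111100111001

tick 1: 111101111110
tick 2: 100011000001
tick 3: 001110011111
tick 4: 011000110000
tick 5: 110011100111
tick 6: 000110001100
tick 7: 111100111001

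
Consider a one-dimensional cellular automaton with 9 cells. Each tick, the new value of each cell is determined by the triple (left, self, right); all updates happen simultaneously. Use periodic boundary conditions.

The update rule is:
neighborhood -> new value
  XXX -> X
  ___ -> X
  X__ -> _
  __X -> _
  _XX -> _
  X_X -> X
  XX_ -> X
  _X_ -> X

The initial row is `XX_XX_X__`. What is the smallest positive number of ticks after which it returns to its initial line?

_XX_XXX__
__XX_XX_X
___XX_XXX
_X__XX_XX
XX___XX_X
XX_X__XX_
_XXX___XX
X_XX_X__X
XX_XXX___
_XX_XX_X_
__XX_XXX_
X__XX_XX_
X___XX_XX
X_X__XX_X
XXX___XX_
_XX_X__XX
X_XXX___X
XX_XX_X__

18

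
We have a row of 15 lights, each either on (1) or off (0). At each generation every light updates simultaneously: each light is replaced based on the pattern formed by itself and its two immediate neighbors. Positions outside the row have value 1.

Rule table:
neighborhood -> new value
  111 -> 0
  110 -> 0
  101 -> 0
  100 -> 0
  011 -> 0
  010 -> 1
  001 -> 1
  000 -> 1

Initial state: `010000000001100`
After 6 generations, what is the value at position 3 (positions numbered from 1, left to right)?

generation 1: 010111111110001
generation 2: 010000000000110
generation 3: 010111111111000
generation 4: 010000000000011
generation 5: 010111111111100
generation 6: 010000000000001
position 3 holds 0

0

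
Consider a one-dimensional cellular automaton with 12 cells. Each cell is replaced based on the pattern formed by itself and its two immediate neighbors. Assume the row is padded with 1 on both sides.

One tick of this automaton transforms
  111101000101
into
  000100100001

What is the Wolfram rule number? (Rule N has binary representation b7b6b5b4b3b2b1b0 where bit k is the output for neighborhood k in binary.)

position 0: 111 → 0  (bit 7 = 0)
position 3: 110 → 1  (bit 6 = 1)
position 4: 101 → 0  (bit 5 = 0)
position 6: 100 → 1  (bit 4 = 1)
position 11: 011 → 1  (bit 3 = 1)
position 5: 010 → 0  (bit 2 = 0)
position 8: 001 → 0  (bit 1 = 0)
position 7: 000 → 0  (bit 0 = 0)
bits b7..b0 = 01011000 = 88

88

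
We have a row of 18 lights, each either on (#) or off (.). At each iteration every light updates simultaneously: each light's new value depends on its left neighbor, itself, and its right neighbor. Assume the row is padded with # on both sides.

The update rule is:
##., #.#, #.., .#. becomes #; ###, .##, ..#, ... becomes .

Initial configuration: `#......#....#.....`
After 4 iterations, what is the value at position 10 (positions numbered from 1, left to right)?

##.....##...##....
.##.....##...##...
#.##.....##...##..
##.##.....##...##.
position 10 holds .

.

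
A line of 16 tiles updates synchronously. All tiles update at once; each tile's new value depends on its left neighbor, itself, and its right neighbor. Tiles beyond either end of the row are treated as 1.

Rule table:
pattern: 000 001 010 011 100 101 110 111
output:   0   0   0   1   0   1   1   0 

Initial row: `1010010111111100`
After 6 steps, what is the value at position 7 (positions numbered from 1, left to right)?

step 1: 1100001100000100
step 2: 0100001100000000
step 3: 1000001100000000
step 4: 1000001100000000  (fixed point — unchanged through step 6)
position 7 holds 1

1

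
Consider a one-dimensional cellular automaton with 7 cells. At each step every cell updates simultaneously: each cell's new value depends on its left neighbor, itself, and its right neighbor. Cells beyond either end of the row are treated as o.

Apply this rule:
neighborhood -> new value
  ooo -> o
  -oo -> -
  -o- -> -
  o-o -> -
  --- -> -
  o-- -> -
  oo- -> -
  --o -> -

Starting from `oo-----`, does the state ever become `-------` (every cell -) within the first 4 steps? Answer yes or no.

yes

o------
-------
all cells are - at step 2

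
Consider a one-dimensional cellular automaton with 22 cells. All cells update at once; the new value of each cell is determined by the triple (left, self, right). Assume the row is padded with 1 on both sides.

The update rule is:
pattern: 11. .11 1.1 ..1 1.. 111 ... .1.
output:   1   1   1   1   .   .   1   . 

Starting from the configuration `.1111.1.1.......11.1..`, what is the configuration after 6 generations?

.111111...11.11..1.111

11..11.1..111111111..1
.1.1111..11.......1.11
1.11..1.111.111111.11.
1111.1.11.111....11111
...11.11111.1.1111....
.111111...11.11..1.111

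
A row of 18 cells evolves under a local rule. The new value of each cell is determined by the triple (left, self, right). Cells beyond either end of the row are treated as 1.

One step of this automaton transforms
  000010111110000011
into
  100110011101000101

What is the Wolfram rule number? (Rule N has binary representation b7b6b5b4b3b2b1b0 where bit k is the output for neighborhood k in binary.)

position 7: 111 → 1  (bit 7 = 1)
position 10: 110 → 0  (bit 6 = 0)
position 5: 101 → 0  (bit 5 = 0)
position 0: 100 → 1  (bit 4 = 1)
position 6: 011 → 0  (bit 3 = 0)
position 4: 010 → 1  (bit 2 = 1)
position 3: 001 → 1  (bit 1 = 1)
position 1: 000 → 0  (bit 0 = 0)
bits b7..b0 = 10010110 = 150

150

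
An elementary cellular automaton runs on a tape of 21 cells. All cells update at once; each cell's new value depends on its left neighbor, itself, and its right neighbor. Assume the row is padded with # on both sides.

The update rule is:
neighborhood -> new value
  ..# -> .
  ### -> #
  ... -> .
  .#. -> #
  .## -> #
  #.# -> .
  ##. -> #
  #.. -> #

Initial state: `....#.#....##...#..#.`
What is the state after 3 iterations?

###.#.####.####.##.#.

#...#.##...###..##.#.
##..#.###..####.##.#.
###.#.####.####.##.#.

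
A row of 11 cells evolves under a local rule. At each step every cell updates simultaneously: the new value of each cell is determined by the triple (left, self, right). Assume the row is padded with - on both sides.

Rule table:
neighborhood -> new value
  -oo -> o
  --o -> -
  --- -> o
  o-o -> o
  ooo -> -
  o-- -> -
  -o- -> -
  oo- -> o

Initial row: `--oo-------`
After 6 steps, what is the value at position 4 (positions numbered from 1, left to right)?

o

step 1: o-oo-oooooo
step 2: -ooooo----o
step 3: -o---o-oo--
step 4: ---o--ooo-o
step 5: oo----o-oo-
step 6: oo-oo--ooo-
position 4 holds o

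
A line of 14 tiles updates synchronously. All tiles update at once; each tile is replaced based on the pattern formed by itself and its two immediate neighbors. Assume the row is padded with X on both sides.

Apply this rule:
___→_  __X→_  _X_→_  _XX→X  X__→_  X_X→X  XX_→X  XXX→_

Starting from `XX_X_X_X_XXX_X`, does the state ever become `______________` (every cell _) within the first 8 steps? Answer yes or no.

yes

_XX_X_X_XX_XXX
XXXX_X_XXXXX__
___XX_XX___X__
___XXXXX______
___X___X______
______________
all cells are _ at step 6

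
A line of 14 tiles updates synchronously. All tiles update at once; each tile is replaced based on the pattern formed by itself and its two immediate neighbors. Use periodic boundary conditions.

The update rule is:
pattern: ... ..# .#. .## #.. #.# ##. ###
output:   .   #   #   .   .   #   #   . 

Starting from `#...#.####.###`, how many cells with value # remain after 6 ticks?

10

#..###...##...
#.#..#..#.#..#
###.##.####.#.
..##.##...####
.#.##.#..#...#
###.###.##..##
count of #: 10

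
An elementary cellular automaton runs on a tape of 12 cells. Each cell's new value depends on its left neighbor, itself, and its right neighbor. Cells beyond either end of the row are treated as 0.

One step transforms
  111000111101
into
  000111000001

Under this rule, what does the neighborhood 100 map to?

At position 3 the neighborhood is 100; the next row has 1 there.

1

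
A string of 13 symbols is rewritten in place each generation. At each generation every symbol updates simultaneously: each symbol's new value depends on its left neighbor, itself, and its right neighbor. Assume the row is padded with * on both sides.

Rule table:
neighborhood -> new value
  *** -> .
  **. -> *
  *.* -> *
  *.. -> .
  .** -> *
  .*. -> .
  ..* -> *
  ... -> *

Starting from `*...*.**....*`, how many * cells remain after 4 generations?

*.**.***.****
******.***...
.....***.*.**
.*****.**.**.
count of *: 9

9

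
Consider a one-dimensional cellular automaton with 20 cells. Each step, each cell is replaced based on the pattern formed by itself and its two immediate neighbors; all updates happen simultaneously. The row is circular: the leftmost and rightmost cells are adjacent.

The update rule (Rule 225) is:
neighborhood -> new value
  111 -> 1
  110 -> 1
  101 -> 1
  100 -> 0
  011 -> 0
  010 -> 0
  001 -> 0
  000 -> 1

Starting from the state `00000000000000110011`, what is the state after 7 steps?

10000101111111111010

01111111111110010001
10111111111110000100
01011111111110110000
00101111111111010111
00010111111111101011
01001011111111110101
10000101111111111010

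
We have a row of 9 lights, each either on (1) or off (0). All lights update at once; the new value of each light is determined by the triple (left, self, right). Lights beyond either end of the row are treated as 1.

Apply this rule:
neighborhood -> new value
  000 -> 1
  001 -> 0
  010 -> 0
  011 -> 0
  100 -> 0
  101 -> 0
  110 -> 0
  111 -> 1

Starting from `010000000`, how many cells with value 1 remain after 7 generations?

generation 1: 000111110
generation 2: 010011100
generation 3: 000001000
generation 4: 011100010
generation 5: 001001000
generation 6: 000000010
generation 7: 011111000
count of 1: 5

5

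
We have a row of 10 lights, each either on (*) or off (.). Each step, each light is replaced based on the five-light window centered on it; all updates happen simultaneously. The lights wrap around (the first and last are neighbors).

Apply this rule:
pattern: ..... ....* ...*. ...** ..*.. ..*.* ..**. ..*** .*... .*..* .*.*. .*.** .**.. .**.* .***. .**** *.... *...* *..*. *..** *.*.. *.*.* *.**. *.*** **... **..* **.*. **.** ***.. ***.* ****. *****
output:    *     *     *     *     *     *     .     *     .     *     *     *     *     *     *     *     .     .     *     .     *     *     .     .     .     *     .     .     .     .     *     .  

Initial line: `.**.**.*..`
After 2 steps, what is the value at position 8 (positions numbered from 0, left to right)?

*

step 1: *.*..*.*..
step 2: **********
position 8 holds *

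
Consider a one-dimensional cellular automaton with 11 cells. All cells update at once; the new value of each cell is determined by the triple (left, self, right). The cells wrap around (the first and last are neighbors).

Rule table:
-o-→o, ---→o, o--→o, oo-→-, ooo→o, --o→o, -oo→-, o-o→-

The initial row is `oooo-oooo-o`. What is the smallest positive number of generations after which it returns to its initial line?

5

ooo---oo---
-o-ooo--ooo
-o--o-oo-o-
ooooo----oo
oooo-oooo-o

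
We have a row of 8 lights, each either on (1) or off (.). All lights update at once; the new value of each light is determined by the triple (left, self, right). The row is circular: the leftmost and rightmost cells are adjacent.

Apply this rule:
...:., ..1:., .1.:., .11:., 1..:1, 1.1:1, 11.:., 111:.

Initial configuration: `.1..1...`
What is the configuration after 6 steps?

..1..1..
...1..1.
....1..1
1....1..
.1....1.
..1....1

..1....1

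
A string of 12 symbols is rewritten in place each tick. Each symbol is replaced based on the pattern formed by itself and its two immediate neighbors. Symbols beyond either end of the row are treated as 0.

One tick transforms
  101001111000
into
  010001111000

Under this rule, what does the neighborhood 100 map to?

0

At position 3 the neighborhood is 100; the next row has 0 there.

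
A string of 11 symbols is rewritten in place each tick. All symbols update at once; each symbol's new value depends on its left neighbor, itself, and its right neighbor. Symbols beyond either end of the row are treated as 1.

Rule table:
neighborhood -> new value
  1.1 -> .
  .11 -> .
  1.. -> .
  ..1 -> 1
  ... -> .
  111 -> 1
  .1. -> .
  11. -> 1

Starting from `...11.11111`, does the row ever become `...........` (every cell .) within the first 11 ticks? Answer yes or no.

no

tick 1: ..1.1..1111
tick 2: .1....1.111
tick 3: .....1...11
tick 4: ....1...1.1
tick 5: ...1...1...
tick 6: ..1...1...1
tick 7: .1...1...1.
tick 8: ....1...1..
tick 9: ...1...1..1
tick 10: ..1...1..1.
tick 11: .1...1..1..
tick 11 is .1...1..1.., still not uniform .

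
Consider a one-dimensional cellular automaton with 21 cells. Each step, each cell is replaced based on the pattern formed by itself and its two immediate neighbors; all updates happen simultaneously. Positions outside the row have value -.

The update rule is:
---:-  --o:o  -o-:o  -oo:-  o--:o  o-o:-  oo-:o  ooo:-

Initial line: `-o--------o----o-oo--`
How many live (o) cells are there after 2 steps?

ooo------ooo--oo--oo-
--oo----o--ooo-ooo-oo
count of o: 11

11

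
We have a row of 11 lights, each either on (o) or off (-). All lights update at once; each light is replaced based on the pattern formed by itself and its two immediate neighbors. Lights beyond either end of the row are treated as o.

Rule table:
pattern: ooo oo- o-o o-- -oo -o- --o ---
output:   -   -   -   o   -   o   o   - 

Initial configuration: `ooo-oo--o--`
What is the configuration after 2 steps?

step 1: ------ooooo
step 2: o----o-----

o----o-----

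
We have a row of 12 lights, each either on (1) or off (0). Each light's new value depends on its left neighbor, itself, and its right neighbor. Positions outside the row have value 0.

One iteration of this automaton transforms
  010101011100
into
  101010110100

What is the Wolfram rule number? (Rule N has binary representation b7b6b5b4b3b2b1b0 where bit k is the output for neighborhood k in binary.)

position 8: 111 → 0  (bit 7 = 0)
position 9: 110 → 1  (bit 6 = 1)
position 2: 101 → 1  (bit 5 = 1)
position 10: 100 → 0  (bit 4 = 0)
position 7: 011 → 1  (bit 3 = 1)
position 1: 010 → 0  (bit 2 = 0)
position 0: 001 → 1  (bit 1 = 1)
position 11: 000 → 0  (bit 0 = 0)
bits b7..b0 = 01101010 = 106

106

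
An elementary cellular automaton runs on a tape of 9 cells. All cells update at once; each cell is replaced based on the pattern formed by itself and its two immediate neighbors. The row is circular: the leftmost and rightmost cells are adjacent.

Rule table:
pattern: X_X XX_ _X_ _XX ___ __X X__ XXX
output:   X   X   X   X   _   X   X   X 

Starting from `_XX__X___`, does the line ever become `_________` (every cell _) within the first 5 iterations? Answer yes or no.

iteration 1: XXXXXXX__
iteration 2: XXXXXXXXX
iteration 3: XXXXXXXXX  (fixed point — unchanged through iteration 5)
iteration 5 is XXXXXXXXX, still not uniform _

no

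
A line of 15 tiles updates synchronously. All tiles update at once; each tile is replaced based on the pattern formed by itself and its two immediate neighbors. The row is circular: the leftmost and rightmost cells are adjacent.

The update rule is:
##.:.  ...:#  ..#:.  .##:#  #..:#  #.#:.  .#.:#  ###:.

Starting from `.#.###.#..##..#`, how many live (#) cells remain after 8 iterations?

8

iteration 1: .#.#...##.#.#.#
iteration 2: .#.###.#..#.#.#
iteration 3: .#.#...##.#.#.#  (repeats iteration 1; period 2)
iteration 8: .#.###.#..#.#.#
count of #: 8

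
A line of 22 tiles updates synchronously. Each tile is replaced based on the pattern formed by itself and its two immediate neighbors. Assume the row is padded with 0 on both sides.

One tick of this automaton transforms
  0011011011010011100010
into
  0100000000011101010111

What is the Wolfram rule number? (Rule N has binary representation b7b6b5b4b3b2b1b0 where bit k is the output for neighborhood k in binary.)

150

position 15: 111 → 1  (bit 7 = 1)
position 3: 110 → 0  (bit 6 = 0)
position 4: 101 → 0  (bit 5 = 0)
position 12: 100 → 1  (bit 4 = 1)
position 2: 011 → 0  (bit 3 = 0)
position 11: 010 → 1  (bit 2 = 1)
position 1: 001 → 1  (bit 1 = 1)
position 0: 000 → 0  (bit 0 = 0)
bits b7..b0 = 10010110 = 150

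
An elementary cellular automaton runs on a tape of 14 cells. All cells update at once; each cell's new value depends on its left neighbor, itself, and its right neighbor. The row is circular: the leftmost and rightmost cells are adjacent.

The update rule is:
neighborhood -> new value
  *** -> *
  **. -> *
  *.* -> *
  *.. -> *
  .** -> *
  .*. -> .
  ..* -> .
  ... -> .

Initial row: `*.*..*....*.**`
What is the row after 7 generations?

********.*****

**.*..*....***
***.*..*...***
****.*..*..***
*****.*..*.***
******.*..****
*******.*.****
********.*****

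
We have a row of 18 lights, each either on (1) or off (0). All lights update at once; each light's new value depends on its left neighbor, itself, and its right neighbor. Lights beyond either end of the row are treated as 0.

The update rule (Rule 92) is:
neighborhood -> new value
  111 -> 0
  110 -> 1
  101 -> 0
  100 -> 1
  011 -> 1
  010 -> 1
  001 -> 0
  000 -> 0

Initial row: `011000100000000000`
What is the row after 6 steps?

010110101011100000

011100110000000000
010110111000000000
010110101100000000
010110101110000000
010110101011000000
010110101011100000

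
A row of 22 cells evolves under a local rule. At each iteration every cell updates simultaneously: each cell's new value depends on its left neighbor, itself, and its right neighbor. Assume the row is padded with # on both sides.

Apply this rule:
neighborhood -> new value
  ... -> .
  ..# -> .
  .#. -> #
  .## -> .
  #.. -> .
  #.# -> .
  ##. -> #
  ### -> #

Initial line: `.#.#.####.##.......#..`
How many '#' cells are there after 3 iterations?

5

iteration 1: .#.#..###..#.......#..
iteration 2: .#.#...##..#.......#..
iteration 3: .#.#....#..#.......#..
count of #: 5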